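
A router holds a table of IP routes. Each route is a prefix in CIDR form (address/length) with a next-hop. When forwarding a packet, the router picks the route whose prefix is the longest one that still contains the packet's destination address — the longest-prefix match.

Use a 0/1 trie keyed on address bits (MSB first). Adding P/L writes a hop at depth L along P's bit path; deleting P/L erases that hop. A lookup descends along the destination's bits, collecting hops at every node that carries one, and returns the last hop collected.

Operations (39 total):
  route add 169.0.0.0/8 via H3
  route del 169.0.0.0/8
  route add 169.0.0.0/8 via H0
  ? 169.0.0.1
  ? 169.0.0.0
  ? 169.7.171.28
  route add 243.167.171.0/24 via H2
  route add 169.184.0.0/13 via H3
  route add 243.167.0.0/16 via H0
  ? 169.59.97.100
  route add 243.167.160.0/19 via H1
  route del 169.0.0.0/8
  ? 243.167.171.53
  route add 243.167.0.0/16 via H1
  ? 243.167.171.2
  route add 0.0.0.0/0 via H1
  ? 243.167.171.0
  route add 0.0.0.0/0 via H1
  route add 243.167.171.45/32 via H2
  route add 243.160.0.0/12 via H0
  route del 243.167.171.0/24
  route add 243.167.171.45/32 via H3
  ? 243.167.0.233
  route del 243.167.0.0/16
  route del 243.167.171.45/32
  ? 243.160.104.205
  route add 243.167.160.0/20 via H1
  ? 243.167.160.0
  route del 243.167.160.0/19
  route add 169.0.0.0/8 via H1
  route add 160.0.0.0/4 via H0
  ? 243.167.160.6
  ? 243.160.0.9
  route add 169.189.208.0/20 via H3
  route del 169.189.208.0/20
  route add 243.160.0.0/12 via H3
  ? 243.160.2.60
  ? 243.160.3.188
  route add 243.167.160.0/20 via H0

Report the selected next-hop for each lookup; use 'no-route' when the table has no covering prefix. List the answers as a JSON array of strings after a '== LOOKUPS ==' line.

Process each operation:
  add 169.0.0.0/8 -> H3 at depth 8
  del 169.0.0.0/8 (clear depth 8)
  add 169.0.0.0/8 -> H0 at depth 8
  ? 169.0.0.1  path d0:-→d1:-→d2:-→d3:-→d4:-→d5:-→d6:-→d7:-→d8:H0  best=H0
  ? 169.0.0.0  path d0:-→d1:-→d2:-→d3:-→d4:-→d5:-→d6:-→d7:-→d8:H0  best=H0
  ? 169.7.171.28  path d0:-→d1:-→d2:-→d3:-→d4:-→d5:-→d6:-→d7:-→d8:H0  best=H0
  add 243.167.171.0/24 -> H2 at depth 24
  add 169.184.0.0/13 -> H3 at depth 13
  add 243.167.0.0/16 -> H0 at depth 16
  ? 169.59.97.100  path d0:-→d1:-→d2:-→d3:-→d4:-→d5:-→d6:-→d7:-→d8:H0  best=H0
  add 243.167.160.0/19 -> H1 at depth 19
  del 169.0.0.0/8 (clear depth 8)
  ? 243.167.171.53  path d0:-→d1:-→d2:-→d3:-→d4:-→d5:-→d6:-→d7:-→d8:-→d9:-→d10:-→d11:-→d12:-→d13:-→d14:-→d15:-→d16:H0→d17:-→d18:-→d19:H1→d20:-→d21:-→d22:-→d23:-→d24:H2  best=H2
  add 243.167.0.0/16 -> H1 at depth 16
  ? 243.167.171.2  path d0:-→d1:-→d2:-→d3:-→d4:-→d5:-→d6:-→d7:-→d8:-→d9:-→d10:-→d11:-→d12:-→d13:-→d14:-→d15:-→d16:H1→d17:-→d18:-→d19:H1→d20:-→d21:-→d22:-→d23:-→d24:H2  best=H2
  add 0.0.0.0/0 -> H1 at depth 0
  ? 243.167.171.0  path d0:H1→d1:-→d2:-→d3:-→d4:-→d5:-→d6:-→d7:-→d8:-→d9:-→d10:-→d11:-→d12:-→d13:-→d14:-→d15:-→d16:H1→d17:-→d18:-→d19:H1→d20:-→d21:-→d22:-→d23:-→d24:H2  best=H2
  add 0.0.0.0/0 -> H1 at depth 0
  add 243.167.171.45/32 -> H2 at depth 32
  add 243.160.0.0/12 -> H0 at depth 12
  del 243.167.171.0/24 (clear depth 24)
  add 243.167.171.45/32 -> H3 at depth 32
  ? 243.167.0.233  path d0:H1→d1:-→d2:-→d3:-→d4:-→d5:-→d6:-→d7:-→d8:-→d9:-→d10:-→d11:-→d12:H0→d13:-→d14:-→d15:-→d16:H1  best=H1
  del 243.167.0.0/16 (clear depth 16)
  del 243.167.171.45/32 (clear depth 32)
  ? 243.160.104.205  path d0:H1→d1:-→d2:-→d3:-→d4:-→d5:-→d6:-→d7:-→d8:-→d9:-→d10:-→d11:-→d12:H0→d13:-  best=H0
  add 243.167.160.0/20 -> H1 at depth 20
  ? 243.167.160.0  path d0:H1→d1:-→d2:-→d3:-→d4:-→d5:-→d6:-→d7:-→d8:-→d9:-→d10:-→d11:-→d12:H0→d13:-→d14:-→d15:-→d16:-→d17:-→d18:-→d19:H1→d20:H1  best=H1
  del 243.167.160.0/19 (clear depth 19)
  add 169.0.0.0/8 -> H1 at depth 8
  add 160.0.0.0/4 -> H0 at depth 4
  ? 243.167.160.6  path d0:H1→d1:-→d2:-→d3:-→d4:-→d5:-→d6:-→d7:-→d8:-→d9:-→d10:-→d11:-→d12:H0→d13:-→d14:-→d15:-→d16:-→d17:-→d18:-→d19:-→d20:H1  best=H1
  ? 243.160.0.9  path d0:H1→d1:-→d2:-→d3:-→d4:-→d5:-→d6:-→d7:-→d8:-→d9:-→d10:-→d11:-→d12:H0→d13:-  best=H0
  add 169.189.208.0/20 -> H3 at depth 20
  del 169.189.208.0/20 (clear depth 20)
  add 243.160.0.0/12 -> H3 at depth 12
  ? 243.160.2.60  path d0:H1→d1:-→d2:-→d3:-→d4:-→d5:-→d6:-→d7:-→d8:-→d9:-→d10:-→d11:-→d12:H3→d13:-  best=H3
  ? 243.160.3.188  path d0:H1→d1:-→d2:-→d3:-→d4:-→d5:-→d6:-→d7:-→d8:-→d9:-→d10:-→d11:-→d12:H3→d13:-  best=H3
  add 243.167.160.0/20 -> H0 at depth 20

== LOOKUPS ==
["H0","H0","H0","H0","H2","H2","H2","H1","H0","H1","H1","H0","H3","H3"]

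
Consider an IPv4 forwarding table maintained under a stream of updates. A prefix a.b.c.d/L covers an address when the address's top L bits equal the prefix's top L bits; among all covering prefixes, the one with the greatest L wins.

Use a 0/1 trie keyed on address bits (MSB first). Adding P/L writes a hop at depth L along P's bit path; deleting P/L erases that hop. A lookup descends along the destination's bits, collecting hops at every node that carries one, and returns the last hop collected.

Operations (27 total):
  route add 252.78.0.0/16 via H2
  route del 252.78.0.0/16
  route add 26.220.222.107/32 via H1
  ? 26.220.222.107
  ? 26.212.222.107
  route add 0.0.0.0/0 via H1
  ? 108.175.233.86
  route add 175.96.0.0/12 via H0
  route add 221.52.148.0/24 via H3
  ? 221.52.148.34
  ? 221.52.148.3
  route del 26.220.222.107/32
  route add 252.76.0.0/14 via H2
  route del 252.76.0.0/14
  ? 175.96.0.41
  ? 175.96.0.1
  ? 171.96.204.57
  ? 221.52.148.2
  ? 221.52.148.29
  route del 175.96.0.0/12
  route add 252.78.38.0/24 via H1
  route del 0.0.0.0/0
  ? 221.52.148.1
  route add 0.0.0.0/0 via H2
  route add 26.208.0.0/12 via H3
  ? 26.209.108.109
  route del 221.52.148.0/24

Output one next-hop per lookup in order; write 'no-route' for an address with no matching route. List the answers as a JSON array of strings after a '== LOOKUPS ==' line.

Process each operation:
  add 252.78.0.0/16 -> H2 at depth 16
  - 252.78.0.0/16 clear@16
  add 26.220.222.107/32 -> H1 at depth 32
  ? 26.220.222.107  path d0:-→d1:-→d2:-→d3:-→d4:-→d5:-→d6:-→d7:-→d8:-→d9:-→d10:-→d11:-→d12:-→d13:-→d14:-→d15:-→d16:-→d17:-→d18:-→d19:-→d20:-→d21:-→d22:-→d23:-→d24:-→d25:-→d26:-→d27:-→d28:-→d29:-→d30:-→d31:-→d32:H1  best=H1
  ? 26.212.222.107  path d0:-→d1:-→d2:-→d3:-→d4:-→d5:-→d6:-→d7:-→d8:-→d9:-→d10:-→d11:-→d12:-  best=no-route
  add 0.0.0.0/0 -> H1 at depth 0
  ? 108.175.233.86  path d0:H1→d1:-  best=H1
  add 175.96.0.0/12 -> H0 at depth 12
  add 221.52.148.0/24 -> H3 at depth 24
  ? 221.52.148.34  path d0:H1→d1:-→d2:-→d3:-→d4:-→d5:-→d6:-→d7:-→d8:-→d9:-→d10:-→d11:-→d12:-→d13:-→d14:-→d15:-→d16:-→d17:-→d18:-→d19:-→d20:-→d21:-→d22:-→d23:-→d24:H3  best=H3
  ? 221.52.148.3  path d0:H1→d1:-→d2:-→d3:-→d4:-→d5:-→d6:-→d7:-→d8:-→d9:-→d10:-→d11:-→d12:-→d13:-→d14:-→d15:-→d16:-→d17:-→d18:-→d19:-→d20:-→d21:-→d22:-→d23:-→d24:H3  best=H3
  - 26.220.222.107/32 clear@32
  add 252.76.0.0/14 -> H2 at depth 14
  - 252.76.0.0/14 clear@14
  ? 175.96.0.41  path d0:H1→d1:-→d2:-→d3:-→d4:-→d5:-→d6:-→d7:-→d8:-→d9:-→d10:-→d11:-→d12:H0  best=H0
  ? 175.96.0.1  path d0:H1→d1:-→d2:-→d3:-→d4:-→d5:-→d6:-→d7:-→d8:-→d9:-→d10:-→d11:-→d12:H0  best=H0
  ? 171.96.204.57  path d0:H1→d1:-→d2:-→d3:-→d4:-→d5:-  best=H1
  ? 221.52.148.2  path d0:H1→d1:-→d2:-→d3:-→d4:-→d5:-→d6:-→d7:-→d8:-→d9:-→d10:-→d11:-→d12:-→d13:-→d14:-→d15:-→d16:-→d17:-→d18:-→d19:-→d20:-→d21:-→d22:-→d23:-→d24:H3  best=H3
  ? 221.52.148.29  path d0:H1→d1:-→d2:-→d3:-→d4:-→d5:-→d6:-→d7:-→d8:-→d9:-→d10:-→d11:-→d12:-→d13:-→d14:-→d15:-→d16:-→d17:-→d18:-→d19:-→d20:-→d21:-→d22:-→d23:-→d24:H3  best=H3
  - 175.96.0.0/12 clear@12
  add 252.78.38.0/24 -> H1 at depth 24
  - 0.0.0.0/0 clear@0
  ? 221.52.148.1  path d0:-→d1:-→d2:-→d3:-→d4:-→d5:-→d6:-→d7:-→d8:-→d9:-→d10:-→d11:-→d12:-→d13:-→d14:-→d15:-→d16:-→d17:-→d18:-→d19:-→d20:-→d21:-→d22:-→d23:-→d24:H3  best=H3
  add 0.0.0.0/0 -> H2 at depth 0
  add 26.208.0.0/12 -> H3 at depth 12
  ? 26.209.108.109  path d0:H2→d1:-→d2:-→d3:-→d4:-→d5:-→d6:-→d7:-→d8:-→d9:-→d10:-→d11:-→d12:H3  best=H3
  - 221.52.148.0/24 clear@24

== LOOKUPS ==
["H1","no-route","H1","H3","H3","H0","H0","H1","H3","H3","H3","H3"]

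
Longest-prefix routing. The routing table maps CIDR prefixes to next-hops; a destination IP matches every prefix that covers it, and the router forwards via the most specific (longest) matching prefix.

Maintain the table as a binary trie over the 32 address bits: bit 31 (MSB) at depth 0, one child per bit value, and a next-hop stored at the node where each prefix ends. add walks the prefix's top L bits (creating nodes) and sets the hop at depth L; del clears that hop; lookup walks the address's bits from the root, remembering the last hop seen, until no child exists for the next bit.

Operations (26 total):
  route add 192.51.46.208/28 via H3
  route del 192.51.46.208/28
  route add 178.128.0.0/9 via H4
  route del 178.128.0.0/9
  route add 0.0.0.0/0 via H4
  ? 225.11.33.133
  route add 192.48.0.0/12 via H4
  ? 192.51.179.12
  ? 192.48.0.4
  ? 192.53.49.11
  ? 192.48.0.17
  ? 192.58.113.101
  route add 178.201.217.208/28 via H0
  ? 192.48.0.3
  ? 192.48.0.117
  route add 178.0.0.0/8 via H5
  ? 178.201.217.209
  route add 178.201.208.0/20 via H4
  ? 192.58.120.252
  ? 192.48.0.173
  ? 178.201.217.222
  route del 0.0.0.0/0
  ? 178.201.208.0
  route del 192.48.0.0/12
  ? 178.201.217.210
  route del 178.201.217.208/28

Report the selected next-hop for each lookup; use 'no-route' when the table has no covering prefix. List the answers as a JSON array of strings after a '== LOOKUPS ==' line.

Process each operation:
  + 192.51.46.208/28 (H3) depth=28
  del 192.51.46.208/28 (clear depth 28)
  + 178.128.0.0/9 (H4) depth=9
  del 178.128.0.0/9 (clear depth 9)
  + 0.0.0.0/0 (H4) depth=0
  ? 225.11.33.133  path d0:H4→d1:-→d2:-  best=H4
  + 192.48.0.0/12 (H4) depth=12
  ? 192.51.179.12  path d0:H4→d1:-→d2:-→d3:-→d4:-→d5:-→d6:-→d7:-→d8:-→d9:-→d10:-→d11:-→d12:H4→d13:-→d14:-→d15:-→d16:-  best=H4
  ? 192.48.0.4  path d0:H4→d1:-→d2:-→d3:-→d4:-→d5:-→d6:-→d7:-→d8:-→d9:-→d10:-→d11:-→d12:H4→d13:-→d14:-  best=H4
  ? 192.53.49.11  path d0:H4→d1:-→d2:-→d3:-→d4:-→d5:-→d6:-→d7:-→d8:-→d9:-→d10:-→d11:-→d12:H4→d13:-  best=H4
  ? 192.48.0.17  path d0:H4→d1:-→d2:-→d3:-→d4:-→d5:-→d6:-→d7:-→d8:-→d9:-→d10:-→d11:-→d12:H4→d13:-→d14:-  best=H4
  ? 192.58.113.101  path d0:H4→d1:-→d2:-→d3:-→d4:-→d5:-→d6:-→d7:-→d8:-→d9:-→d10:-→d11:-→d12:H4  best=H4
  + 178.201.217.208/28 (H0) depth=28
  ? 192.48.0.3  path d0:H4→d1:-→d2:-→d3:-→d4:-→d5:-→d6:-→d7:-→d8:-→d9:-→d10:-→d11:-→d12:H4→d13:-→d14:-  best=H4
  ? 192.48.0.117  path d0:H4→d1:-→d2:-→d3:-→d4:-→d5:-→d6:-→d7:-→d8:-→d9:-→d10:-→d11:-→d12:H4→d13:-→d14:-  best=H4
  + 178.0.0.0/8 (H5) depth=8
  ? 178.201.217.209  path d0:H4→d1:-→d2:-→d3:-→d4:-→d5:-→d6:-→d7:-→d8:H5→d9:-→d10:-→d11:-→d12:-→d13:-→d14:-→d15:-→d16:-→d17:-→d18:-→d19:-→d20:-→d21:-→d22:-→d23:-→d24:-→d25:-→d26:-→d27:-→d28:H0  best=H0
  + 178.201.208.0/20 (H4) depth=20
  ? 192.58.120.252  path d0:H4→d1:-→d2:-→d3:-→d4:-→d5:-→d6:-→d7:-→d8:-→d9:-→d10:-→d11:-→d12:H4  best=H4
  ? 192.48.0.173  path d0:H4→d1:-→d2:-→d3:-→d4:-→d5:-→d6:-→d7:-→d8:-→d9:-→d10:-→d11:-→d12:H4→d13:-→d14:-  best=H4
  ? 178.201.217.222  path d0:H4→d1:-→d2:-→d3:-→d4:-→d5:-→d6:-→d7:-→d8:H5→d9:-→d10:-→d11:-→d12:-→d13:-→d14:-→d15:-→d16:-→d17:-→d18:-→d19:-→d20:H4→d21:-→d22:-→d23:-→d24:-→d25:-→d26:-→d27:-→d28:H0  best=H0
  del 0.0.0.0/0 (clear depth 0)
  ? 178.201.208.0  path d0:-→d1:-→d2:-→d3:-→d4:-→d5:-→d6:-→d7:-→d8:H5→d9:-→d10:-→d11:-→d12:-→d13:-→d14:-→d15:-→d16:-→d17:-→d18:-→d19:-→d20:H4  best=H4
  del 192.48.0.0/12 (clear depth 12)
  ? 178.201.217.210  path d0:-→d1:-→d2:-→d3:-→d4:-→d5:-→d6:-→d7:-→d8:H5→d9:-→d10:-→d11:-→d12:-→d13:-→d14:-→d15:-→d16:-→d17:-→d18:-→d19:-→d20:H4→d21:-→d22:-→d23:-→d24:-→d25:-→d26:-→d27:-→d28:H0  best=H0
  del 178.201.217.208/28 (clear depth 28)

== LOOKUPS ==
["H4","H4","H4","H4","H4","H4","H4","H4","H0","H4","H4","H0","H4","H0"]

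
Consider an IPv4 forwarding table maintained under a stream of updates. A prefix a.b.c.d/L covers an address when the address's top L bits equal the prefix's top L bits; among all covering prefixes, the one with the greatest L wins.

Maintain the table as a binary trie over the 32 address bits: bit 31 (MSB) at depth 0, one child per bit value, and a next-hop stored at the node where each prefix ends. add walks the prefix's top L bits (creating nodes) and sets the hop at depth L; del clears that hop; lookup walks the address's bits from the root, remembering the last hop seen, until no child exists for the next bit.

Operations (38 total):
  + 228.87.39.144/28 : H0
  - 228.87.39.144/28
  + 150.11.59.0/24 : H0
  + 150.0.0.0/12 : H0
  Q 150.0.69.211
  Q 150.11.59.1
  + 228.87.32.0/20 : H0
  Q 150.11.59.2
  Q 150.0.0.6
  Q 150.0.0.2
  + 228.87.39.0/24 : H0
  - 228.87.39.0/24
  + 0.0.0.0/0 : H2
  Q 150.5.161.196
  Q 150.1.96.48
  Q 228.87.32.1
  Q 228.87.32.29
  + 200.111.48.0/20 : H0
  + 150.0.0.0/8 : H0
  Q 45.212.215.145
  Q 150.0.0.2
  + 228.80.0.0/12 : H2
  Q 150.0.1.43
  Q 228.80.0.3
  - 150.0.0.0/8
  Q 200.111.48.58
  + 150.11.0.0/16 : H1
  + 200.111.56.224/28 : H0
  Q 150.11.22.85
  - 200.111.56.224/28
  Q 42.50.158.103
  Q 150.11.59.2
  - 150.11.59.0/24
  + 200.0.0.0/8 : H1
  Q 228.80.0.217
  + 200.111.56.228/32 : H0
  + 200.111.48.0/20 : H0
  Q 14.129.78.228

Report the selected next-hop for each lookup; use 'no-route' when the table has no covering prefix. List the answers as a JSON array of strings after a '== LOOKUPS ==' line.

Process each operation:
  add 228.87.39.144/28 -> H0 at depth 28
  del 228.87.39.144/28 (clear depth 28)
  add 150.11.59.0/24 -> H0 at depth 24
  add 150.0.0.0/12 -> H0 at depth 12
  ? 150.0.69.211  path d0:-→d1:-→d2:-→d3:-→d4:-→d5:-→d6:-→d7:-→d8:-→d9:-→d10:-→d11:-→d12:H0  best=H0
  ? 150.11.59.1  path d0:-→d1:-→d2:-→d3:-→d4:-→d5:-→d6:-→d7:-→d8:-→d9:-→d10:-→d11:-→d12:H0→d13:-→d14:-→d15:-→d16:-→d17:-→d18:-→d19:-→d20:-→d21:-→d22:-→d23:-→d24:H0  best=H0
  add 228.87.32.0/20 -> H0 at depth 20
  ? 150.11.59.2  path d0:-→d1:-→d2:-→d3:-→d4:-→d5:-→d6:-→d7:-→d8:-→d9:-→d10:-→d11:-→d12:H0→d13:-→d14:-→d15:-→d16:-→d17:-→d18:-→d19:-→d20:-→d21:-→d22:-→d23:-→d24:H0  best=H0
  ? 150.0.0.6  path d0:-→d1:-→d2:-→d3:-→d4:-→d5:-→d6:-→d7:-→d8:-→d9:-→d10:-→d11:-→d12:H0  best=H0
  ? 150.0.0.2  path d0:-→d1:-→d2:-→d3:-→d4:-→d5:-→d6:-→d7:-→d8:-→d9:-→d10:-→d11:-→d12:H0  best=H0
  add 228.87.39.0/24 -> H0 at depth 24
  del 228.87.39.0/24 (clear depth 24)
  add 0.0.0.0/0 -> H2 at depth 0
  ? 150.5.161.196  path d0:H2→d1:-→d2:-→d3:-→d4:-→d5:-→d6:-→d7:-→d8:-→d9:-→d10:-→d11:-→d12:H0  best=H0
  ? 150.1.96.48  path d0:H2→d1:-→d2:-→d3:-→d4:-→d5:-→d6:-→d7:-→d8:-→d9:-→d10:-→d11:-→d12:H0  best=H0
  ? 228.87.32.1  path d0:H2→d1:-→d2:-→d3:-→d4:-→d5:-→d6:-→d7:-→d8:-→d9:-→d10:-→d11:-→d12:-→d13:-→d14:-→d15:-→d16:-→d17:-→d18:-→d19:-→d20:H0→d21:-  best=H0
  ? 228.87.32.29  path d0:H2→d1:-→d2:-→d3:-→d4:-→d5:-→d6:-→d7:-→d8:-→d9:-→d10:-→d11:-→d12:-→d13:-→d14:-→d15:-→d16:-→d17:-→d18:-→d19:-→d20:H0→d21:-  best=H0
  add 200.111.48.0/20 -> H0 at depth 20
  add 150.0.0.0/8 -> H0 at depth 8
  ? 45.212.215.145  path d0:H2  best=H2
  ? 150.0.0.2  path d0:H2→d1:-→d2:-→d3:-→d4:-→d5:-→d6:-→d7:-→d8:H0→d9:-→d10:-→d11:-→d12:H0  best=H0
  add 228.80.0.0/12 -> H2 at depth 12
  ? 150.0.1.43  path d0:H2→d1:-→d2:-→d3:-→d4:-→d5:-→d6:-→d7:-→d8:H0→d9:-→d10:-→d11:-→d12:H0  best=H0
  ? 228.80.0.3  path d0:H2→d1:-→d2:-→d3:-→d4:-→d5:-→d6:-→d7:-→d8:-→d9:-→d10:-→d11:-→d12:H2→d13:-  best=H2
  del 150.0.0.0/8 (clear depth 8)
  ? 200.111.48.58  path d0:H2→d1:-→d2:-→d3:-→d4:-→d5:-→d6:-→d7:-→d8:-→d9:-→d10:-→d11:-→d12:-→d13:-→d14:-→d15:-→d16:-→d17:-→d18:-→d19:-→d20:H0  best=H0
  add 150.11.0.0/16 -> H1 at depth 16
  add 200.111.56.224/28 -> H0 at depth 28
  ? 150.11.22.85  path d0:H2→d1:-→d2:-→d3:-→d4:-→d5:-→d6:-→d7:-→d8:-→d9:-→d10:-→d11:-→d12:H0→d13:-→d14:-→d15:-→d16:H1→d17:-→d18:-  best=H1
  del 200.111.56.224/28 (clear depth 28)
  ? 42.50.158.103  path d0:H2  best=H2
  ? 150.11.59.2  path d0:H2→d1:-→d2:-→d3:-→d4:-→d5:-→d6:-→d7:-→d8:-→d9:-→d10:-→d11:-→d12:H0→d13:-→d14:-→d15:-→d16:H1→d17:-→d18:-→d19:-→d20:-→d21:-→d22:-→d23:-→d24:H0  best=H0
  del 150.11.59.0/24 (clear depth 24)
  add 200.0.0.0/8 -> H1 at depth 8
  ? 228.80.0.217  path d0:H2→d1:-→d2:-→d3:-→d4:-→d5:-→d6:-→d7:-→d8:-→d9:-→d10:-→d11:-→d12:H2→d13:-  best=H2
  add 200.111.56.228/32 -> H0 at depth 32
  add 200.111.48.0/20 -> H0 at depth 20
  ? 14.129.78.228  path d0:H2  best=H2

== LOOKUPS ==
["H0","H0","H0","H0","H0","H0","H0","H0","H0","H2","H0","H0","H2","H0","H1","H2","H0","H2","H2"]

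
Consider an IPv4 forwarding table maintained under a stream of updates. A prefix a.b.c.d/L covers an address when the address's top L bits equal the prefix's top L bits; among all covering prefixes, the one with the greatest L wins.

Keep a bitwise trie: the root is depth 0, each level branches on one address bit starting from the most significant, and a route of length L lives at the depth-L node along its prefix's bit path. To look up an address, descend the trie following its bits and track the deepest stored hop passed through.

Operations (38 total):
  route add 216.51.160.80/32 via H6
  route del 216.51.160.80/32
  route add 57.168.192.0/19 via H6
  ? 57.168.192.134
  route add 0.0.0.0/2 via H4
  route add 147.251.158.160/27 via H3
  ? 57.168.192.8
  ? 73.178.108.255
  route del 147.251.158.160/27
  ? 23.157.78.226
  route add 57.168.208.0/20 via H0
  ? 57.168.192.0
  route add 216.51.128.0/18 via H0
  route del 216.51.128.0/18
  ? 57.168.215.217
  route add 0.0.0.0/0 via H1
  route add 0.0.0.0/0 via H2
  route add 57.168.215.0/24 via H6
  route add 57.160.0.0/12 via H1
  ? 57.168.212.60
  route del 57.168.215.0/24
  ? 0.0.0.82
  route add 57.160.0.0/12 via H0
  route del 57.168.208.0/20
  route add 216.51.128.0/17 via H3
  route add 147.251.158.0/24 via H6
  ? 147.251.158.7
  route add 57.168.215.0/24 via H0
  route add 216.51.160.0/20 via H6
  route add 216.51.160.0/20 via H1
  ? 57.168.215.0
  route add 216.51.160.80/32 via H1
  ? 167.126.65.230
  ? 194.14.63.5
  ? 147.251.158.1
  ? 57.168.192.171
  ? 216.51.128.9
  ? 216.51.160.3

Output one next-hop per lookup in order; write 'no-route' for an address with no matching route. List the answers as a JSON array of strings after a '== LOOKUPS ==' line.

Apply in order:
  + 216.51.160.80/32 (H6) depth=32
  - 216.51.160.80/32 clear@32
  + 57.168.192.0/19 (H6) depth=19
  ? 57.168.192.134  path d0:-→d1:-→d2:-→d3:-→d4:-→d5:-→d6:-→d7:-→d8:-→d9:-→d10:-→d11:-→d12:-→d13:-→d14:-→d15:-→d16:-→d17:-→d18:-→d19:H6  best=H6
  + 0.0.0.0/2 (H4) depth=2
  + 147.251.158.160/27 (H3) depth=27
  ? 57.168.192.8  path d0:-→d1:-→d2:H4→d3:-→d4:-→d5:-→d6:-→d7:-→d8:-→d9:-→d10:-→d11:-→d12:-→d13:-→d14:-→d15:-→d16:-→d17:-→d18:-→d19:H6  best=H6
  ? 73.178.108.255  path d0:-→d1:-  best=no-route
  - 147.251.158.160/27 clear@27
  ? 23.157.78.226  path d0:-→d1:-→d2:H4  best=H4
  + 57.168.208.0/20 (H0) depth=20
  ? 57.168.192.0  path d0:-→d1:-→d2:H4→d3:-→d4:-→d5:-→d6:-→d7:-→d8:-→d9:-→d10:-→d11:-→d12:-→d13:-→d14:-→d15:-→d16:-→d17:-→d18:-→d19:H6  best=H6
  + 216.51.128.0/18 (H0) depth=18
  - 216.51.128.0/18 clear@18
  ? 57.168.215.217  path d0:-→d1:-→d2:H4→d3:-→d4:-→d5:-→d6:-→d7:-→d8:-→d9:-→d10:-→d11:-→d12:-→d13:-→d14:-→d15:-→d16:-→d17:-→d18:-→d19:H6→d20:H0  best=H0
  + 0.0.0.0/0 (H1) depth=0
  + 0.0.0.0/0 (H2) depth=0
  + 57.168.215.0/24 (H6) depth=24
  + 57.160.0.0/12 (H1) depth=12
  ? 57.168.212.60  path d0:H2→d1:-→d2:H4→d3:-→d4:-→d5:-→d6:-→d7:-→d8:-→d9:-→d10:-→d11:-→d12:H1→d13:-→d14:-→d15:-→d16:-→d17:-→d18:-→d19:H6→d20:H0→d21:-→d22:-  best=H0
  - 57.168.215.0/24 clear@24
  ? 0.0.0.82  path d0:H2→d1:-→d2:H4  best=H4
  + 57.160.0.0/12 (H0) depth=12
  - 57.168.208.0/20 clear@20
  + 216.51.128.0/17 (H3) depth=17
  + 147.251.158.0/24 (H6) depth=24
  ? 147.251.158.7  path d0:H2→d1:-→d2:-→d3:-→d4:-→d5:-→d6:-→d7:-→d8:-→d9:-→d10:-→d11:-→d12:-→d13:-→d14:-→d15:-→d16:-→d17:-→d18:-→d19:-→d20:-→d21:-→d22:-→d23:-→d24:H6  best=H6
  + 57.168.215.0/24 (H0) depth=24
  + 216.51.160.0/20 (H6) depth=20
  + 216.51.160.0/20 (H1) depth=20
  ? 57.168.215.0  path d0:H2→d1:-→d2:H4→d3:-→d4:-→d5:-→d6:-→d7:-→d8:-→d9:-→d10:-→d11:-→d12:H0→d13:-→d14:-→d15:-→d16:-→d17:-→d18:-→d19:H6→d20:-→d21:-→d22:-→d23:-→d24:H0  best=H0
  + 216.51.160.80/32 (H1) depth=32
  ? 167.126.65.230  path d0:H2→d1:-→d2:-  best=H2
  ? 194.14.63.5  path d0:H2→d1:-→d2:-→d3:-  best=H2
  ? 147.251.158.1  path d0:H2→d1:-→d2:-→d3:-→d4:-→d5:-→d6:-→d7:-→d8:-→d9:-→d10:-→d11:-→d12:-→d13:-→d14:-→d15:-→d16:-→d17:-→d18:-→d19:-→d20:-→d21:-→d22:-→d23:-→d24:H6  best=H6
  ? 57.168.192.171  path d0:H2→d1:-→d2:H4→d3:-→d4:-→d5:-→d6:-→d7:-→d8:-→d9:-→d10:-→d11:-→d12:H0→d13:-→d14:-→d15:-→d16:-→d17:-→d18:-→d19:H6  best=H6
  ? 216.51.128.9  path d0:H2→d1:-→d2:-→d3:-→d4:-→d5:-→d6:-→d7:-→d8:-→d9:-→d10:-→d11:-→d12:-→d13:-→d14:-→d15:-→d16:-→d17:H3→d18:-  best=H3
  ? 216.51.160.3  path d0:H2→d1:-→d2:-→d3:-→d4:-→d5:-→d6:-→d7:-→d8:-→d9:-→d10:-→d11:-→d12:-→d13:-→d14:-→d15:-→d16:-→d17:H3→d18:-→d19:-→d20:H1→d21:-→d22:-→d23:-→d24:-→d25:-  best=H1

== LOOKUPS ==
["H6","H6","no-route","H4","H6","H0","H0","H4","H6","H0","H2","H2","H6","H6","H3","H1"]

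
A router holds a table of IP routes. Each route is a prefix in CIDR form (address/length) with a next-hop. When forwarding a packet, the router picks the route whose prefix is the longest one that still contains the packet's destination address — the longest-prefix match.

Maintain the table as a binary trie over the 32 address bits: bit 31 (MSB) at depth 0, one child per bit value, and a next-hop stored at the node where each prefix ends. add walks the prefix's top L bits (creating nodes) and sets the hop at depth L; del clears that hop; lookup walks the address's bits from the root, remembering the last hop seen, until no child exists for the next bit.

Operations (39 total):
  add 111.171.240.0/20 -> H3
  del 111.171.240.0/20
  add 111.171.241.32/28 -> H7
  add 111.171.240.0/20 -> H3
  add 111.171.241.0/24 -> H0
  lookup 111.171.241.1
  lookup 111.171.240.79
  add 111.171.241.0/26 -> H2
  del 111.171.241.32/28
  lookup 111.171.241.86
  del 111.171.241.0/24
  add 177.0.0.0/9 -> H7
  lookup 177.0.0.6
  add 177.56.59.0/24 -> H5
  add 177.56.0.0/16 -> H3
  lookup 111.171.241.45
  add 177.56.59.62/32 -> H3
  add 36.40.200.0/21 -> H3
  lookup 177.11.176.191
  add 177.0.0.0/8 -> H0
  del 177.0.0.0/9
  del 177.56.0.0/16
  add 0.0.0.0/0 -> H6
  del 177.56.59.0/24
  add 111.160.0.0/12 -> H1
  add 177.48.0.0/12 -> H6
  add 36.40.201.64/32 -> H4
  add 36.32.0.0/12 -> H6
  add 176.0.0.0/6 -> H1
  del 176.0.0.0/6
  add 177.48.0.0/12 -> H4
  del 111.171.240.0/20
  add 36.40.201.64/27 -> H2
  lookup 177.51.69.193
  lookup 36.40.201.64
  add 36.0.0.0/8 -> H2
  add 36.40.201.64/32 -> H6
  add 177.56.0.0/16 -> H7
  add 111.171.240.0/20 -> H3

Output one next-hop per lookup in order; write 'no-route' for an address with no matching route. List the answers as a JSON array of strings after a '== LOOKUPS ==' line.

Apply in order:
  + 111.171.240.0/20 (H3) depth=20
  - 111.171.240.0/20 clear@20
  + 111.171.241.32/28 (H7) depth=28
  + 111.171.240.0/20 (H3) depth=20
  + 111.171.241.0/24 (H0) depth=24
  lookup 111.171.241.1: bits 01101111101010111111000100 walk d0:-→d1:-→d2:-→d3:-→d4:-→d5:-→d6:-→d7:-→d8:-→d9:-→d10:-→d11:-→d12:-→d13:-→d14:-→d15:-→d16:-→d17:-→d18:-→d19:-→d20:H3→d21:-→d22:-→d23:-→d24:H0→d25:-→d26:- -> H0
  lookup 111.171.240.79: bits 01101111101010111111000 walk d0:-→d1:-→d2:-→d3:-→d4:-→d5:-→d6:-→d7:-→d8:-→d9:-→d10:-→d11:-→d12:-→d13:-→d14:-→d15:-→d16:-→d17:-→d18:-→d19:-→d20:H3→d21:-→d22:-→d23:- -> H3
  + 111.171.241.0/26 (H2) depth=26
  - 111.171.241.32/28 clear@28
  lookup 111.171.241.86: bits 0110111110101011111100010 walk d0:-→d1:-→d2:-→d3:-→d4:-→d5:-→d6:-→d7:-→d8:-→d9:-→d10:-→d11:-→d12:-→d13:-→d14:-→d15:-→d16:-→d17:-→d18:-→d19:-→d20:H3→d21:-→d22:-→d23:-→d24:H0→d25:- -> H0
  - 111.171.241.0/24 clear@24
  + 177.0.0.0/9 (H7) depth=9
  lookup 177.0.0.6: bits 101100010 walk d0:-→d1:-→d2:-→d3:-→d4:-→d5:-→d6:-→d7:-→d8:-→d9:H7 -> H7
  + 177.56.59.0/24 (H5) depth=24
  + 177.56.0.0/16 (H3) depth=16
  lookup 111.171.241.45: bits 0110111110101011111100010010 walk d0:-→d1:-→d2:-→d3:-→d4:-→d5:-→d6:-→d7:-→d8:-→d9:-→d10:-→d11:-→d12:-→d13:-→d14:-→d15:-→d16:-→d17:-→d18:-→d19:-→d20:H3→d21:-→d22:-→d23:-→d24:-→d25:-→d26:H2→d27:-→d28:- -> H2
  + 177.56.59.62/32 (H3) depth=32
  + 36.40.200.0/21 (H3) depth=21
  lookup 177.11.176.191: bits 1011000100 walk d0:-→d1:-→d2:-→d3:-→d4:-→d5:-→d6:-→d7:-→d8:-→d9:H7→d10:- -> H7
  + 177.0.0.0/8 (H0) depth=8
  - 177.0.0.0/9 clear@9
  - 177.56.0.0/16 clear@16
  + 0.0.0.0/0 (H6) depth=0
  - 177.56.59.0/24 clear@24
  + 111.160.0.0/12 (H1) depth=12
  + 177.48.0.0/12 (H6) depth=12
  + 36.40.201.64/32 (H4) depth=32
  + 36.32.0.0/12 (H6) depth=12
  + 176.0.0.0/6 (H1) depth=6
  - 176.0.0.0/6 clear@6
  + 177.48.0.0/12 (H4) depth=12
  - 111.171.240.0/20 clear@20
  + 36.40.201.64/27 (H2) depth=27
  lookup 177.51.69.193: bits 101100010011 walk d0:H6→d1:-→d2:-→d3:-→d4:-→d5:-→d6:-→d7:-→d8:H0→d9:-→d10:-→d11:-→d12:H4 -> H4
  lookup 36.40.201.64: bits 00100100001010001100100101000000 walk d0:H6→d1:-→d2:-→d3:-→d4:-→d5:-→d6:-→d7:-→d8:-→d9:-→d10:-→d11:-→d12:H6→d13:-→d14:-→d15:-→d16:-→d17:-→d18:-→d19:-→d20:-→d21:H3→d22:-→d23:-→d24:-→d25:-→d26:-→d27:H2→d28:-→d29:-→d30:-→d31:-→d32:H4 -> H4
  + 36.0.0.0/8 (H2) depth=8
  + 36.40.201.64/32 (H6) depth=32
  + 177.56.0.0/16 (H7) depth=16
  + 111.171.240.0/20 (H3) depth=20

== LOOKUPS ==
["H0","H3","H0","H7","H2","H7","H4","H4"]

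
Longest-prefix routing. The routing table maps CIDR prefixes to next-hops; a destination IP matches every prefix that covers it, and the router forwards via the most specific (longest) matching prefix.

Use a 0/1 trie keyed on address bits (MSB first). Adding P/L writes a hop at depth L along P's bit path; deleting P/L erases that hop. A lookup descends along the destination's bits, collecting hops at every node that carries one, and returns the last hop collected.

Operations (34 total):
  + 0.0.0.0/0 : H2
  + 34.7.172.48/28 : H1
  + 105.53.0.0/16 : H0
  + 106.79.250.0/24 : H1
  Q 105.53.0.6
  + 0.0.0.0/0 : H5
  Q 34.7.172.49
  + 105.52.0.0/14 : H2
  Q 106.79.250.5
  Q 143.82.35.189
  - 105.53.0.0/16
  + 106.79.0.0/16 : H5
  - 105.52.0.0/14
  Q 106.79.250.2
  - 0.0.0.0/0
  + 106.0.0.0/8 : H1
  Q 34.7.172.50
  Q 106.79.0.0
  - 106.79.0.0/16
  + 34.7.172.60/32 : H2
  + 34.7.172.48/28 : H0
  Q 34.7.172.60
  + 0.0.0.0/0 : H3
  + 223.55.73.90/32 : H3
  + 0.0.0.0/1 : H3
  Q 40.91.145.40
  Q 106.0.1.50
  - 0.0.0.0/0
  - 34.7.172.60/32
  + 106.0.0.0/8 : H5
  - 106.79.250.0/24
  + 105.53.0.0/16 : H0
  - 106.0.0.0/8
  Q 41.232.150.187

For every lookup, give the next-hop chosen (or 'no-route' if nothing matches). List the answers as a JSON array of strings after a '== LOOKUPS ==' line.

Apply in order:
  + 0.0.0.0/0 (H2) depth=0
  + 34.7.172.48/28 (H1) depth=28
  + 105.53.0.0/16 (H0) depth=16
  + 106.79.250.0/24 (H1) depth=24
  lookup 105.53.0.6: bits 0110100100110101 walk d0:H2→d1:-→d2:-→d3:-→d4:-→d5:-→d6:-→d7:-→d8:-→d9:-→d10:-→d11:-→d12:-→d13:-→d14:-→d15:-→d16:H0 -> H0
  + 0.0.0.0/0 (H5) depth=0
  lookup 34.7.172.49: bits 0010001000000111101011000011 walk d0:H5→d1:-→d2:-→d3:-→d4:-→d5:-→d6:-→d7:-→d8:-→d9:-→d10:-→d11:-→d12:-→d13:-→d14:-→d15:-→d16:-→d17:-→d18:-→d19:-→d20:-→d21:-→d22:-→d23:-→d24:-→d25:-→d26:-→d27:-→d28:H1 -> H1
  + 105.52.0.0/14 (H2) depth=14
  lookup 106.79.250.5: bits 011010100100111111111010 walk d0:H5→d1:-→d2:-→d3:-→d4:-→d5:-→d6:-→d7:-→d8:-→d9:-→d10:-→d11:-→d12:-→d13:-→d14:-→d15:-→d16:-→d17:-→d18:-→d19:-→d20:-→d21:-→d22:-→d23:-→d24:H1 -> H1
  lookup 143.82.35.189: bits ε walk d0:H5 -> H5
  - 105.53.0.0/16 clear@16
  + 106.79.0.0/16 (H5) depth=16
  - 105.52.0.0/14 clear@14
  lookup 106.79.250.2: bits 011010100100111111111010 walk d0:H5→d1:-→d2:-→d3:-→d4:-→d5:-→d6:-→d7:-→d8:-→d9:-→d10:-→d11:-→d12:-→d13:-→d14:-→d15:-→d16:H5→d17:-→d18:-→d19:-→d20:-→d21:-→d22:-→d23:-→d24:H1 -> H1
  - 0.0.0.0/0 clear@0
  + 106.0.0.0/8 (H1) depth=8
  lookup 34.7.172.50: bits 0010001000000111101011000011 walk d0:-→d1:-→d2:-→d3:-→d4:-→d5:-→d6:-→d7:-→d8:-→d9:-→d10:-→d11:-→d12:-→d13:-→d14:-→d15:-→d16:-→d17:-→d18:-→d19:-→d20:-→d21:-→d22:-→d23:-→d24:-→d25:-→d26:-→d27:-→d28:H1 -> H1
  lookup 106.79.0.0: bits 0110101001001111 walk d0:-→d1:-→d2:-→d3:-→d4:-→d5:-→d6:-→d7:-→d8:H1→d9:-→d10:-→d11:-→d12:-→d13:-→d14:-→d15:-→d16:H5 -> H5
  - 106.79.0.0/16 clear@16
  + 34.7.172.60/32 (H2) depth=32
  + 34.7.172.48/28 (H0) depth=28
  lookup 34.7.172.60: bits 00100010000001111010110000111100 walk d0:-→d1:-→d2:-→d3:-→d4:-→d5:-→d6:-→d7:-→d8:-→d9:-→d10:-→d11:-→d12:-→d13:-→d14:-→d15:-→d16:-→d17:-→d18:-→d19:-→d20:-→d21:-→d22:-→d23:-→d24:-→d25:-→d26:-→d27:-→d28:H0→d29:-→d30:-→d31:-→d32:H2 -> H2
  + 0.0.0.0/0 (H3) depth=0
  + 223.55.73.90/32 (H3) depth=32
  + 0.0.0.0/1 (H3) depth=1
  lookup 40.91.145.40: bits 0010 walk d0:H3→d1:H3→d2:-→d3:-→d4:- -> H3
  lookup 106.0.1.50: bits 011010100 walk d0:H3→d1:H3→d2:-→d3:-→d4:-→d5:-→d6:-→d7:-→d8:H1→d9:- -> H1
  - 0.0.0.0/0 clear@0
  - 34.7.172.60/32 clear@32
  + 106.0.0.0/8 (H5) depth=8
  - 106.79.250.0/24 clear@24
  + 105.53.0.0/16 (H0) depth=16
  - 106.0.0.0/8 clear@8
  lookup 41.232.150.187: bits 0010 walk d0:-→d1:H3→d2:-→d3:-→d4:- -> H3

== LOOKUPS ==
["H0","H1","H1","H5","H1","H1","H5","H2","H3","H1","H3"]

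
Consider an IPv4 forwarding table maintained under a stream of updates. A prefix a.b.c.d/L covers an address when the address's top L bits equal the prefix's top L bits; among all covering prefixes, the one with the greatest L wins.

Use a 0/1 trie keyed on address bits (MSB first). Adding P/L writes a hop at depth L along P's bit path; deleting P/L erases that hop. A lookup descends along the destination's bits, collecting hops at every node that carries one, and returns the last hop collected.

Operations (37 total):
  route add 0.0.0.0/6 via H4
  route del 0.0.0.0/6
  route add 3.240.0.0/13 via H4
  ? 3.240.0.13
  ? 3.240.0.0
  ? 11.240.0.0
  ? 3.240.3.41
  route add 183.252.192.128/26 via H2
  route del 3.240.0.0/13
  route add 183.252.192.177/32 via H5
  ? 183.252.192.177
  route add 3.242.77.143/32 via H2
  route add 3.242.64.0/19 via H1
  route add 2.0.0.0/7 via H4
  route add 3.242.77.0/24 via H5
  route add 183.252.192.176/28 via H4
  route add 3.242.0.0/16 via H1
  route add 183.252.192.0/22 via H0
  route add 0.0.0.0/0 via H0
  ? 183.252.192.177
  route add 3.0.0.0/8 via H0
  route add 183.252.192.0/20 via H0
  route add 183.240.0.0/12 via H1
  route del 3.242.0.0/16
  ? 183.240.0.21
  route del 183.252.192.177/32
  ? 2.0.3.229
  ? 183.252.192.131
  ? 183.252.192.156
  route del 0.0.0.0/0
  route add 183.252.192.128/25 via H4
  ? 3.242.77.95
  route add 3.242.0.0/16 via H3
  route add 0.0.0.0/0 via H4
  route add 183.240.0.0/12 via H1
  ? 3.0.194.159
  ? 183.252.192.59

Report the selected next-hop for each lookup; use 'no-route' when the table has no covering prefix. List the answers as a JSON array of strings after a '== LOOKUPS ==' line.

Process each operation:
  add 0.0.0.0/6 -> H4 at depth 6
  - 0.0.0.0/6 clear@6
  add 3.240.0.0/13 -> H4 at depth 13
  lookup 3.240.0.13: bits 0000001111110 walk d0:-→d1:-→d2:-→d3:-→d4:-→d5:-→d6:-→d7:-→d8:-→d9:-→d10:-→d11:-→d12:-→d13:H4 -> H4
  lookup 3.240.0.0: bits 0000001111110 walk d0:-→d1:-→d2:-→d3:-→d4:-→d5:-→d6:-→d7:-→d8:-→d9:-→d10:-→d11:-→d12:-→d13:H4 -> H4
  lookup 11.240.0.0: bits 0000 walk d0:-→d1:-→d2:-→d3:-→d4:- -> no-route
  lookup 3.240.3.41: bits 0000001111110 walk d0:-→d1:-→d2:-→d3:-→d4:-→d5:-→d6:-→d7:-→d8:-→d9:-→d10:-→d11:-→d12:-→d13:H4 -> H4
  add 183.252.192.128/26 -> H2 at depth 26
  - 3.240.0.0/13 clear@13
  add 183.252.192.177/32 -> H5 at depth 32
  lookup 183.252.192.177: bits 10110111111111001100000010110001 walk d0:-→d1:-→d2:-→d3:-→d4:-→d5:-→d6:-→d7:-→d8:-→d9:-→d10:-→d11:-→d12:-→d13:-→d14:-→d15:-→d16:-→d17:-→d18:-→d19:-→d20:-→d21:-→d22:-→d23:-→d24:-→d25:-→d26:H2→d27:-→d28:-→d29:-→d30:-→d31:-→d32:H5 -> H5
  add 3.242.77.143/32 -> H2 at depth 32
  add 3.242.64.0/19 -> H1 at depth 19
  add 2.0.0.0/7 -> H4 at depth 7
  add 3.242.77.0/24 -> H5 at depth 24
  add 183.252.192.176/28 -> H4 at depth 28
  add 3.242.0.0/16 -> H1 at depth 16
  add 183.252.192.0/22 -> H0 at depth 22
  add 0.0.0.0/0 -> H0 at depth 0
  lookup 183.252.192.177: bits 10110111111111001100000010110001 walk d0:H0→d1:-→d2:-→d3:-→d4:-→d5:-→d6:-→d7:-→d8:-→d9:-→d10:-→d11:-→d12:-→d13:-→d14:-→d15:-→d16:-→d17:-→d18:-→d19:-→d20:-→d21:-→d22:H0→d23:-→d24:-→d25:-→d26:H2→d27:-→d28:H4→d29:-→d30:-→d31:-→d32:H5 -> H5
  add 3.0.0.0/8 -> H0 at depth 8
  add 183.252.192.0/20 -> H0 at depth 20
  add 183.240.0.0/12 -> H1 at depth 12
  - 3.242.0.0/16 clear@16
  lookup 183.240.0.21: bits 101101111111 walk d0:H0→d1:-→d2:-→d3:-→d4:-→d5:-→d6:-→d7:-→d8:-→d9:-→d10:-→d11:-→d12:H1 -> H1
  - 183.252.192.177/32 clear@32
  lookup 2.0.3.229: bits 0000001 walk d0:H0→d1:-→d2:-→d3:-→d4:-→d5:-→d6:-→d7:H4 -> H4
  lookup 183.252.192.131: bits 10110111111111001100000010 walk d0:H0→d1:-→d2:-→d3:-→d4:-→d5:-→d6:-→d7:-→d8:-→d9:-→d10:-→d11:-→d12:H1→d13:-→d14:-→d15:-→d16:-→d17:-→d18:-→d19:-→d20:H0→d21:-→d22:H0→d23:-→d24:-→d25:-→d26:H2 -> H2
  lookup 183.252.192.156: bits 10110111111111001100000010 walk d0:H0→d1:-→d2:-→d3:-→d4:-→d5:-→d6:-→d7:-→d8:-→d9:-→d10:-→d11:-→d12:H1→d13:-→d14:-→d15:-→d16:-→d17:-→d18:-→d19:-→d20:H0→d21:-→d22:H0→d23:-→d24:-→d25:-→d26:H2 -> H2
  - 0.0.0.0/0 clear@0
  add 183.252.192.128/25 -> H4 at depth 25
  lookup 3.242.77.95: bits 000000111111001001001101 walk d0:-→d1:-→d2:-→d3:-→d4:-→d5:-→d6:-→d7:H4→d8:H0→d9:-→d10:-→d11:-→d12:-→d13:-→d14:-→d15:-→d16:-→d17:-→d18:-→d19:H1→d20:-→d21:-→d22:-→d23:-→d24:H5 -> H5
  add 3.242.0.0/16 -> H3 at depth 16
  add 0.0.0.0/0 -> H4 at depth 0
  add 183.240.0.0/12 -> H1 at depth 12
  lookup 3.0.194.159: bits 00000011 walk d0:H4→d1:-→d2:-→d3:-→d4:-→d5:-→d6:-→d7:H4→d8:H0 -> H0
  lookup 183.252.192.59: bits 101101111111110011000000 walk d0:H4→d1:-→d2:-→d3:-→d4:-→d5:-→d6:-→d7:-→d8:-→d9:-→d10:-→d11:-→d12:H1→d13:-→d14:-→d15:-→d16:-→d17:-→d18:-→d19:-→d20:H0→d21:-→d22:H0→d23:-→d24:- -> H0

== LOOKUPS ==
["H4","H4","no-route","H4","H5","H5","H1","H4","H2","H2","H5","H0","H0"]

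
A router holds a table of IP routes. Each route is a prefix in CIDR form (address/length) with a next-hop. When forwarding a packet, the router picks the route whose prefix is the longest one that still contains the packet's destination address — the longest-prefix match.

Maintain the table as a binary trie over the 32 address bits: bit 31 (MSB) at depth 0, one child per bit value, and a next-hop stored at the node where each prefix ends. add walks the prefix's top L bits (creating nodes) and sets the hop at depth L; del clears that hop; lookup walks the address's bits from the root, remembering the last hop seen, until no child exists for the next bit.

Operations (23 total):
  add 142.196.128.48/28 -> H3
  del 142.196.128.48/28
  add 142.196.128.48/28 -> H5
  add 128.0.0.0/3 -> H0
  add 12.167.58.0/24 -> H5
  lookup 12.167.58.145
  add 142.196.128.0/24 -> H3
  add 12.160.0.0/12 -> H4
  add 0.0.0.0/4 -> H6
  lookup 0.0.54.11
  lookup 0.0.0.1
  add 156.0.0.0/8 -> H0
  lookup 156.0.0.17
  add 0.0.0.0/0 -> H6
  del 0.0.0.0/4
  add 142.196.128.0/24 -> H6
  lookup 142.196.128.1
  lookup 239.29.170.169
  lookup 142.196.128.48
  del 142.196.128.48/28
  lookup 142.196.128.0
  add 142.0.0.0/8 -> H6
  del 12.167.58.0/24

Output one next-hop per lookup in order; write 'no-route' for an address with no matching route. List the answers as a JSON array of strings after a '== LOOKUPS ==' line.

Process each operation:
  + 142.196.128.48/28 (H3) depth=28
  del 142.196.128.48/28 (clear depth 28)
  + 142.196.128.48/28 (H5) depth=28
  + 128.0.0.0/3 (H0) depth=3
  + 12.167.58.0/24 (H5) depth=24
  ? 12.167.58.145  path d0:-→d1:-→d2:-→d3:-→d4:-→d5:-→d6:-→d7:-→d8:-→d9:-→d10:-→d11:-→d12:-→d13:-→d14:-→d15:-→d16:-→d17:-→d18:-→d19:-→d20:-→d21:-→d22:-→d23:-→d24:H5  best=H5
  + 142.196.128.0/24 (H3) depth=24
  + 12.160.0.0/12 (H4) depth=12
  + 0.0.0.0/4 (H6) depth=4
  ? 0.0.54.11  path d0:-→d1:-→d2:-→d3:-→d4:H6  best=H6
  ? 0.0.0.1  path d0:-→d1:-→d2:-→d3:-→d4:H6  best=H6
  + 156.0.0.0/8 (H0) depth=8
  ? 156.0.0.17  path d0:-→d1:-→d2:-→d3:H0→d4:-→d5:-→d6:-→d7:-→d8:H0  best=H0
  + 0.0.0.0/0 (H6) depth=0
  del 0.0.0.0/4 (clear depth 4)
  + 142.196.128.0/24 (H6) depth=24
  ? 142.196.128.1  path d0:H6→d1:-→d2:-→d3:H0→d4:-→d5:-→d6:-→d7:-→d8:-→d9:-→d10:-→d11:-→d12:-→d13:-→d14:-→d15:-→d16:-→d17:-→d18:-→d19:-→d20:-→d21:-→d22:-→d23:-→d24:H6→d25:-→d26:-  best=H6
  ? 239.29.170.169  path d0:H6→d1:-  best=H6
  ? 142.196.128.48  path d0:H6→d1:-→d2:-→d3:H0→d4:-→d5:-→d6:-→d7:-→d8:-→d9:-→d10:-→d11:-→d12:-→d13:-→d14:-→d15:-→d16:-→d17:-→d18:-→d19:-→d20:-→d21:-→d22:-→d23:-→d24:H6→d25:-→d26:-→d27:-→d28:H5  best=H5
  del 142.196.128.48/28 (clear depth 28)
  ? 142.196.128.0  path d0:H6→d1:-→d2:-→d3:H0→d4:-→d5:-→d6:-→d7:-→d8:-→d9:-→d10:-→d11:-→d12:-→d13:-→d14:-→d15:-→d16:-→d17:-→d18:-→d19:-→d20:-→d21:-→d22:-→d23:-→d24:H6→d25:-→d26:-  best=H6
  + 142.0.0.0/8 (H6) depth=8
  del 12.167.58.0/24 (clear depth 24)

== LOOKUPS ==
["H5","H6","H6","H0","H6","H6","H5","H6"]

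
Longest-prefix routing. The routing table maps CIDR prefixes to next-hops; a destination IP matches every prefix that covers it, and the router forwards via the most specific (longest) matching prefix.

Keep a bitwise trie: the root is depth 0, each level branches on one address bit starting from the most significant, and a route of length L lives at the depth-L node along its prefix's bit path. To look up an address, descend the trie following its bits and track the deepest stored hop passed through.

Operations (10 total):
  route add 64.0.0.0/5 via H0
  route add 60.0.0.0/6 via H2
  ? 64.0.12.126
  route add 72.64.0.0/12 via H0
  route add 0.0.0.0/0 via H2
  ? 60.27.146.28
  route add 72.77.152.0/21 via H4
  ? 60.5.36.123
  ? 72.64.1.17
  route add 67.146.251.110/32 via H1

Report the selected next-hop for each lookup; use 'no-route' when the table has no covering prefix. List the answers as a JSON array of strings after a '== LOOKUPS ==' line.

Process each operation:
  add 64.0.0.0/5 -> H0 at depth 5
  add 60.0.0.0/6 -> H2 at depth 6
  lookup 64.0.12.126: bits 01000 walk d0:-→d1:-→d2:-→d3:-→d4:-→d5:H0 -> H0
  add 72.64.0.0/12 -> H0 at depth 12
  add 0.0.0.0/0 -> H2 at depth 0
  lookup 60.27.146.28: bits 001111 walk d0:H2→d1:-→d2:-→d3:-→d4:-→d5:-→d6:H2 -> H2
  add 72.77.152.0/21 -> H4 at depth 21
  lookup 60.5.36.123: bits 001111 walk d0:H2→d1:-→d2:-→d3:-→d4:-→d5:-→d6:H2 -> H2
  lookup 72.64.1.17: bits 010010000100 walk d0:H2→d1:-→d2:-→d3:-→d4:-→d5:-→d6:-→d7:-→d8:-→d9:-→d10:-→d11:-→d12:H0 -> H0
  add 67.146.251.110/32 -> H1 at depth 32

== LOOKUPS ==
["H0","H2","H2","H0"]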